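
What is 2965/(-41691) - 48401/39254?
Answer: -2134274201/1636538514 ≈ -1.3041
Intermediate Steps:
2965/(-41691) - 48401/39254 = 2965*(-1/41691) - 48401*1/39254 = -2965/41691 - 48401/39254 = -2134274201/1636538514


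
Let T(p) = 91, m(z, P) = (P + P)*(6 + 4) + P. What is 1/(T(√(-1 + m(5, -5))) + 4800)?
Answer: 1/4891 ≈ 0.00020446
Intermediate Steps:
m(z, P) = 21*P (m(z, P) = (2*P)*10 + P = 20*P + P = 21*P)
1/(T(√(-1 + m(5, -5))) + 4800) = 1/(91 + 4800) = 1/4891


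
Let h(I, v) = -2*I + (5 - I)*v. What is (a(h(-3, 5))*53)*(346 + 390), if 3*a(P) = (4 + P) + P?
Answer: 1248256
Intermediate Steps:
h(I, v) = -2*I + v*(5 - I)
a(P) = 4/3 + 2*P/3 (a(P) = ((4 + P) + P)/3 = (4 + 2*P)/3 = 4/3 + 2*P/3)
(a(h(-3, 5))*53)*(346 + 390) = ((4/3 + 2*(-2*(-3) + 5*5 - 1*(-3)*5)/3)*53)*(346 + 390) = ((4/3 + 2*(6 + 25 + 15)/3)*53)*736 = ((4/3 + (⅔)*46)*53)*736 = ((4/3 + 92/3)*53)*736 = (32*53)*736 = 1696*736 = 1248256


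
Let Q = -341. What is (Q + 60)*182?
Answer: -51142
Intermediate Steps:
(Q + 60)*182 = (-341 + 60)*182 = -281*182 = -51142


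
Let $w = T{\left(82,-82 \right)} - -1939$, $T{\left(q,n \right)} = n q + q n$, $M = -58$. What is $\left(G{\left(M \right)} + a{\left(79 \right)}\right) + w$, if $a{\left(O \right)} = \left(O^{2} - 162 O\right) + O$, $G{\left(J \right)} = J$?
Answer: $-18045$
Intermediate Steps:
$T{\left(q,n \right)} = 2 n q$ ($T{\left(q,n \right)} = n q + n q = 2 n q$)
$w = -11509$ ($w = 2 \left(-82\right) 82 - -1939 = -13448 + 1939 = -11509$)
$a{\left(O \right)} = O^{2} - 161 O$
$\left(G{\left(M \right)} + a{\left(79 \right)}\right) + w = \left(-58 + 79 \left(-161 + 79\right)\right) - 11509 = \left(-58 + 79 \left(-82\right)\right) - 11509 = \left(-58 - 6478\right) - 11509 = -6536 - 11509 = -18045$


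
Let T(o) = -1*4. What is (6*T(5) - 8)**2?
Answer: 1024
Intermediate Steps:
T(o) = -4
(6*T(5) - 8)**2 = (6*(-4) - 8)**2 = (-24 - 8)**2 = (-32)**2 = 1024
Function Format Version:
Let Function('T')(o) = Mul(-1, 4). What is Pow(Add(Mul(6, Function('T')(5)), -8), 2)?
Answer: 1024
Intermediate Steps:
Function('T')(o) = -4
Pow(Add(Mul(6, Function('T')(5)), -8), 2) = Pow(Add(Mul(6, -4), -8), 2) = Pow(Add(-24, -8), 2) = Pow(-32, 2) = 1024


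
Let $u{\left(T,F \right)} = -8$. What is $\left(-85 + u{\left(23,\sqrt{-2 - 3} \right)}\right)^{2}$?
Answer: $8649$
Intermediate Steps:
$\left(-85 + u{\left(23,\sqrt{-2 - 3} \right)}\right)^{2} = \left(-85 - 8\right)^{2} = \left(-93\right)^{2} = 8649$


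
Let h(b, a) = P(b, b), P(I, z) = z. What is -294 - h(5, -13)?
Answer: -299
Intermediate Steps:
h(b, a) = b
-294 - h(5, -13) = -294 - 1*5 = -294 - 5 = -299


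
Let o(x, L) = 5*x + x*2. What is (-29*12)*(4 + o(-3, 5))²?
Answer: -100572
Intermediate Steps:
o(x, L) = 7*x (o(x, L) = 5*x + 2*x = 7*x)
(-29*12)*(4 + o(-3, 5))² = (-29*12)*(4 + 7*(-3))² = -348*(4 - 21)² = -348*(-17)² = -348*289 = -100572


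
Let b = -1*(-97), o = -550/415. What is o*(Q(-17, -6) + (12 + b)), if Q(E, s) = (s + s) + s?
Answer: -10010/83 ≈ -120.60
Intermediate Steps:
Q(E, s) = 3*s (Q(E, s) = 2*s + s = 3*s)
o = -110/83 (o = -550*1/415 = -110/83 ≈ -1.3253)
b = 97
o*(Q(-17, -6) + (12 + b)) = -110*(3*(-6) + (12 + 97))/83 = -110*(-18 + 109)/83 = -110/83*91 = -10010/83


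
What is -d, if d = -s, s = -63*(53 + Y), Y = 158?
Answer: -13293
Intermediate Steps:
s = -13293 (s = -63*(53 + 158) = -63*211 = -13293)
d = 13293 (d = -1*(-13293) = 13293)
-d = -1*13293 = -13293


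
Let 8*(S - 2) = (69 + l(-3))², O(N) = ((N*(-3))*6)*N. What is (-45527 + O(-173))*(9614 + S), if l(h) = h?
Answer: -11872523929/2 ≈ -5.9363e+9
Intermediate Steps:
O(N) = -18*N² (O(N) = (-3*N*6)*N = (-18*N)*N = -18*N²)
S = 1093/2 (S = 2 + (69 - 3)²/8 = 2 + (⅛)*66² = 2 + (⅛)*4356 = 2 + 1089/2 = 1093/2 ≈ 546.50)
(-45527 + O(-173))*(9614 + S) = (-45527 - 18*(-173)²)*(9614 + 1093/2) = (-45527 - 18*29929)*(20321/2) = (-45527 - 538722)*(20321/2) = -584249*20321/2 = -11872523929/2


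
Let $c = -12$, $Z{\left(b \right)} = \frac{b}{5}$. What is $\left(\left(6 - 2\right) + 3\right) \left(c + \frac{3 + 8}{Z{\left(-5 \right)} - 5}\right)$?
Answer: $- \frac{581}{6} \approx -96.833$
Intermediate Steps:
$Z{\left(b \right)} = \frac{b}{5}$ ($Z{\left(b \right)} = b \frac{1}{5} = \frac{b}{5}$)
$\left(\left(6 - 2\right) + 3\right) \left(c + \frac{3 + 8}{Z{\left(-5 \right)} - 5}\right) = \left(\left(6 - 2\right) + 3\right) \left(-12 + \frac{3 + 8}{\frac{1}{5} \left(-5\right) - 5}\right) = \left(4 + 3\right) \left(-12 + \frac{11}{-1 - 5}\right) = 7 \left(-12 + \frac{11}{-6}\right) = 7 \left(-12 + 11 \left(- \frac{1}{6}\right)\right) = 7 \left(-12 - \frac{11}{6}\right) = 7 \left(- \frac{83}{6}\right) = - \frac{581}{6}$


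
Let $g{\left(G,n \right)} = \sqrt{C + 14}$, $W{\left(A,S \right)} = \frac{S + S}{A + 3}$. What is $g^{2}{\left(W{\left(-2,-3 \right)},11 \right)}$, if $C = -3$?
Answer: $11$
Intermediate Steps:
$W{\left(A,S \right)} = \frac{2 S}{3 + A}$
$g{\left(G,n \right)} = \sqrt{11}$ ($g{\left(G,n \right)} = \sqrt{-3 + 14} = \sqrt{11}$)
$g^{2}{\left(W{\left(-2,-3 \right)},11 \right)} = \left(\sqrt{11}\right)^{2} = 11$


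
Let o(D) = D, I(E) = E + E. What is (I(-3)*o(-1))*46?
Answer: 276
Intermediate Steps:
I(E) = 2*E
(I(-3)*o(-1))*46 = ((2*(-3))*(-1))*46 = -6*(-1)*46 = 6*46 = 276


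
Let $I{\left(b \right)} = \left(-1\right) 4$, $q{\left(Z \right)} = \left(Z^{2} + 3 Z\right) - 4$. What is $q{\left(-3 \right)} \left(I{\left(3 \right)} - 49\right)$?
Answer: $212$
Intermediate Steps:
$q{\left(Z \right)} = -4 + Z^{2} + 3 Z$
$I{\left(b \right)} = -4$
$q{\left(-3 \right)} \left(I{\left(3 \right)} - 49\right) = \left(-4 + \left(-3\right)^{2} + 3 \left(-3\right)\right) \left(-4 - 49\right) = \left(-4 + 9 - 9\right) \left(-53\right) = \left(-4\right) \left(-53\right) = 212$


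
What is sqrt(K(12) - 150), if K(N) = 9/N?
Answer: I*sqrt(597)/2 ≈ 12.217*I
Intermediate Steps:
sqrt(K(12) - 150) = sqrt(9/12 - 150) = sqrt(9*(1/12) - 150) = sqrt(3/4 - 150) = sqrt(-597/4) = I*sqrt(597)/2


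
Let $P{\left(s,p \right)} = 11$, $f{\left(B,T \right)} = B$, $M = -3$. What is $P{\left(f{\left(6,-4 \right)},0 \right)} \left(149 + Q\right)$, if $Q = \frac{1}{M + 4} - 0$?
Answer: $1650$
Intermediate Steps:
$Q = 1$ ($Q = \frac{1}{-3 + 4} - 0 = 1^{-1} + 0 = 1 + 0 = 1$)
$P{\left(f{\left(6,-4 \right)},0 \right)} \left(149 + Q\right) = 11 \left(149 + 1\right) = 11 \cdot 150 = 1650$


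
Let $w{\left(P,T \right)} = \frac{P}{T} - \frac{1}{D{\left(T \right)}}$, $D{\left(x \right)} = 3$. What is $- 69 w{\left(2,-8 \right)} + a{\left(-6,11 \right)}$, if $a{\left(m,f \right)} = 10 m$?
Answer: $- \frac{79}{4} \approx -19.75$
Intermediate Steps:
$w{\left(P,T \right)} = - \frac{1}{3} + \frac{P}{T}$ ($w{\left(P,T \right)} = \frac{P}{T} - \frac{1}{3} = - \frac{1}{3} + \frac{P}{T}$)
$- 69 w{\left(2,-8 \right)} + a{\left(-6,11 \right)} = - 69 \frac{2 - - \frac{8}{3}}{-8} + 10 \left(-6\right) = - 69 \left(- \frac{2 + \frac{8}{3}}{8}\right) - 60 = - 69 \left(\left(- \frac{1}{8}\right) \frac{14}{3}\right) - 60 = \left(-69\right) \left(- \frac{7}{12}\right) - 60 = \frac{161}{4} - 60 = - \frac{79}{4}$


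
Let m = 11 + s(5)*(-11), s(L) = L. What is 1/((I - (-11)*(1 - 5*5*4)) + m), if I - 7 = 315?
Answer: -1/811 ≈ -0.0012330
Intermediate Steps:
I = 322 (I = 7 + 315 = 322)
m = -44 (m = 11 + 5*(-11) = 11 - 55 = -44)
1/((I - (-11)*(1 - 5*5*4)) + m) = 1/((322 - (-11)*(1 - 5*5*4)) - 44) = 1/((322 - (-11)*(1 - 25*4)) - 44) = 1/((322 - (-11)*(1 - 100)) - 44) = 1/((322 - (-11)*(-99)) - 44) = 1/((322 - 1*1089) - 44) = 1/((322 - 1089) - 44) = 1/(-767 - 44) = 1/(-811) = -1/811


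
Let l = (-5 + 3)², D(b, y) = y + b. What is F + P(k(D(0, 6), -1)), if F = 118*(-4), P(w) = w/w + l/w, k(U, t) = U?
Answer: -1411/3 ≈ -470.33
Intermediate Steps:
D(b, y) = b + y
l = 4 (l = (-2)² = 4)
P(w) = 1 + 4/w (P(w) = w/w + 4/w = 1 + 4/w)
F = -472
F + P(k(D(0, 6), -1)) = -472 + (4 + (0 + 6))/(0 + 6) = -472 + (4 + 6)/6 = -472 + (⅙)*10 = -472 + 5/3 = -1411/3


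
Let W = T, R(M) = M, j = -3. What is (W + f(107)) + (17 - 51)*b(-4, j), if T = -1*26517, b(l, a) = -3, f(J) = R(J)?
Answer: -26308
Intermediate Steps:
f(J) = J
T = -26517
W = -26517
(W + f(107)) + (17 - 51)*b(-4, j) = (-26517 + 107) + (17 - 51)*(-3) = -26410 - 34*(-3) = -26410 + 102 = -26308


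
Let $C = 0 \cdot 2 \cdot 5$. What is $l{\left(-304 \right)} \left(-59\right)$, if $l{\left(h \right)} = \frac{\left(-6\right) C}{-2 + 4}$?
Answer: $0$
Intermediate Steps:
$C = 0$ ($C = 0 \cdot 5 = 0$)
$l{\left(h \right)} = 0$ ($l{\left(h \right)} = \frac{\left(-6\right) 0}{-2 + 4} = \frac{0}{2} = 0 \cdot \frac{1}{2} = 0$)
$l{\left(-304 \right)} \left(-59\right) = 0 \left(-59\right) = 0$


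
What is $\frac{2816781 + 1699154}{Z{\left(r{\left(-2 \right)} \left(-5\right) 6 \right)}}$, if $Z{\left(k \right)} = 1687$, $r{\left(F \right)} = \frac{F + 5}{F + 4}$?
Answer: $\frac{4515935}{1687} \approx 2676.9$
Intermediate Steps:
$r{\left(F \right)} = \frac{5 + F}{4 + F}$
$\frac{2816781 + 1699154}{Z{\left(r{\left(-2 \right)} \left(-5\right) 6 \right)}} = \frac{2816781 + 1699154}{1687} = 4515935 \cdot \frac{1}{1687} = \frac{4515935}{1687}$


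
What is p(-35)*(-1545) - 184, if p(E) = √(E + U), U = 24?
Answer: -184 - 1545*I*√11 ≈ -184.0 - 5124.2*I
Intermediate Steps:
p(E) = √(24 + E) (p(E) = √(E + 24) = √(24 + E))
p(-35)*(-1545) - 184 = √(24 - 35)*(-1545) - 184 = √(-11)*(-1545) - 184 = (I*√11)*(-1545) - 184 = -1545*I*√11 - 184 = -184 - 1545*I*√11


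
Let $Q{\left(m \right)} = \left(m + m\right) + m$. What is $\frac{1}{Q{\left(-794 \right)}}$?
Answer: $- \frac{1}{2382} \approx -0.00041982$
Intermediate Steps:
$Q{\left(m \right)} = 3 m$ ($Q{\left(m \right)} = 2 m + m = 3 m$)
$\frac{1}{Q{\left(-794 \right)}} = \frac{1}{3 \left(-794\right)} = \frac{1}{-2382} = - \frac{1}{2382}$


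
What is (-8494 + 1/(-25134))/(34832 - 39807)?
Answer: 213488197/125041650 ≈ 1.7073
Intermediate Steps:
(-8494 + 1/(-25134))/(34832 - 39807) = (-8494 - 1/25134)/(-4975) = -213488197/25134*(-1/4975) = 213488197/125041650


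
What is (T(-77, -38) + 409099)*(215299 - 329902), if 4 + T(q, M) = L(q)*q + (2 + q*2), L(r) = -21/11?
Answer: -46882941270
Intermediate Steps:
L(r) = -21/11 (L(r) = -21*1/11 = -21/11)
T(q, M) = -2 + q/11 (T(q, M) = -4 + (-21*q/11 + (2 + q*2)) = -4 + (-21*q/11 + (2 + 2*q)) = -4 + (2 + q/11) = -2 + q/11)
(T(-77, -38) + 409099)*(215299 - 329902) = ((-2 + (1/11)*(-77)) + 409099)*(215299 - 329902) = ((-2 - 7) + 409099)*(-114603) = (-9 + 409099)*(-114603) = 409090*(-114603) = -46882941270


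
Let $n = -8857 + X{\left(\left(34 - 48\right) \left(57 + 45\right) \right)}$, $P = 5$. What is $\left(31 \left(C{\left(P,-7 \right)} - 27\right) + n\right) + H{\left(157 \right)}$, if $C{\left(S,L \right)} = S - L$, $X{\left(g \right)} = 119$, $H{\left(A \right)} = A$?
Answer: $-9046$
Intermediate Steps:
$n = -8738$ ($n = -8857 + 119 = -8738$)
$\left(31 \left(C{\left(P,-7 \right)} - 27\right) + n\right) + H{\left(157 \right)} = \left(31 \left(\left(5 - -7\right) - 27\right) - 8738\right) + 157 = \left(31 \left(\left(5 + 7\right) - 27\right) - 8738\right) + 157 = \left(31 \left(12 - 27\right) - 8738\right) + 157 = \left(31 \left(-15\right) - 8738\right) + 157 = \left(-465 - 8738\right) + 157 = -9203 + 157 = -9046$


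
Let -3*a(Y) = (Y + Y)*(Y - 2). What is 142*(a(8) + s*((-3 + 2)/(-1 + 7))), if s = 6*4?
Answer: -5112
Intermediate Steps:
a(Y) = -2*Y*(-2 + Y)/3 (a(Y) = -(Y + Y)*(Y - 2)/3 = -2*Y*(-2 + Y)/3)
s = 24
142*(a(8) + s*((-3 + 2)/(-1 + 7))) = 142*((⅔)*8*(2 - 1*8) + 24*((-3 + 2)/(-1 + 7))) = 142*((⅔)*8*(2 - 8) + 24*(-1/6)) = 142*((⅔)*8*(-6) + 24*(-1*⅙)) = 142*(-32 + 24*(-⅙)) = 142*(-32 - 4) = 142*(-36) = -5112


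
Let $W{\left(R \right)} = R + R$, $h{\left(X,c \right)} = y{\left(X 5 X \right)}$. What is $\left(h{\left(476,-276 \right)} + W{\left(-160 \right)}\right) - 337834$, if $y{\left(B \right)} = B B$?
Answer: $1283416756246$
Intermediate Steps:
$y{\left(B \right)} = B^{2}$
$h{\left(X,c \right)} = 25 X^{4}$ ($h{\left(X,c \right)} = \left(X 5 X\right)^{2} = \left(5 X X\right)^{2} = \left(5 X^{2}\right)^{2} = 25 X^{4}$)
$W{\left(R \right)} = 2 R$
$\left(h{\left(476,-276 \right)} + W{\left(-160 \right)}\right) - 337834 = \left(25 \cdot 476^{4} + 2 \left(-160\right)\right) - 337834 = \left(25 \cdot 51336683776 - 320\right) - 337834 = \left(1283417094400 - 320\right) - 337834 = 1283417094080 - 337834 = 1283416756246$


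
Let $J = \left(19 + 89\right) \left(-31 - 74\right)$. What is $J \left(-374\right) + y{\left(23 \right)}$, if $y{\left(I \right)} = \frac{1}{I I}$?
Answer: $\frac{2243573641}{529} \approx 4.2412 \cdot 10^{6}$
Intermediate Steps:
$y{\left(I \right)} = \frac{1}{I^{2}}$
$J = -11340$ ($J = 108 \left(-105\right) = -11340$)
$J \left(-374\right) + y{\left(23 \right)} = \left(-11340\right) \left(-374\right) + \frac{1}{529} = 4241160 + \frac{1}{529} = \frac{2243573641}{529}$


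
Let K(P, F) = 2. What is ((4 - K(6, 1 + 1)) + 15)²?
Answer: 289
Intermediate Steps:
((4 - K(6, 1 + 1)) + 15)² = ((4 - 1*2) + 15)² = ((4 - 2) + 15)² = (2 + 15)² = 17² = 289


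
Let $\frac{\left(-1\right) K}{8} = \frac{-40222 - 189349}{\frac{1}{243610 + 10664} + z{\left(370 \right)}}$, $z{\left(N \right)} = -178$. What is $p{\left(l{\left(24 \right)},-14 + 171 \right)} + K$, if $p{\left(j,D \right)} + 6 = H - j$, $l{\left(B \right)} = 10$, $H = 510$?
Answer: $- \frac{444632670758}{45260771} \approx -9823.8$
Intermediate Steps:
$p{\left(j,D \right)} = 504 - j$ ($p{\left(j,D \right)} = -6 - \left(-510 + j\right) = 504 - j$)
$K = - \frac{466991491632}{45260771}$ ($K = - 8 \frac{-40222 - 189349}{\frac{1}{243610 + 10664} - 178} = - 8 \left(- \frac{229571}{\frac{1}{254274} - 178}\right) = - 8 \left(- \frac{229571}{- \frac{45260771}{254274}}\right) = - 8 \left(\left(-229571\right) \left(- \frac{254274}{45260771}\right)\right) = \left(-8\right) \frac{58373936454}{45260771} = - \frac{466991491632}{45260771} \approx -10318.0$)
$p{\left(l{\left(24 \right)},-14 + 171 \right)} + K = \left(504 - 10\right) - \frac{466991491632}{45260771} = 494 - \frac{466991491632}{45260771} = - \frac{444632670758}{45260771}$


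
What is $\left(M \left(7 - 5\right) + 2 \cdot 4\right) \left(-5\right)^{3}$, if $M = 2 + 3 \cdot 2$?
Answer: $-3000$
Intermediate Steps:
$M = 8$ ($M = 2 + 6 = 8$)
$\left(M \left(7 - 5\right) + 2 \cdot 4\right) \left(-5\right)^{3} = \left(8 \left(7 - 5\right) + 2 \cdot 4\right) \left(-5\right)^{3} = \left(8 \left(7 - 5\right) + 8\right) \left(-125\right) = \left(8 \cdot 2 + 8\right) \left(-125\right) = \left(16 + 8\right) \left(-125\right) = 24 \left(-125\right) = -3000$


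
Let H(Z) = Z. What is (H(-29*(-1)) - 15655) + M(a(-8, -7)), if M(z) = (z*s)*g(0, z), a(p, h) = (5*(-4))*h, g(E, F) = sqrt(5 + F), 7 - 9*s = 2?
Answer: -15626 + 700*sqrt(145)/9 ≈ -14689.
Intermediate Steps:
s = 5/9 (s = 7/9 - 1/9*2 = 7/9 - 2/9 = 5/9 ≈ 0.55556)
a(p, h) = -20*h
M(z) = 5*z*sqrt(5 + z)/9 (M(z) = (z*(5/9))*sqrt(5 + z) = (5*z/9)*sqrt(5 + z) = 5*z*sqrt(5 + z)/9)
(H(-29*(-1)) - 15655) + M(a(-8, -7)) = (-29*(-1) - 15655) + 5*(-20*(-7))*sqrt(5 - 20*(-7))/9 = (29 - 15655) + (5/9)*140*sqrt(5 + 140) = -15626 + (5/9)*140*sqrt(145) = -15626 + 700*sqrt(145)/9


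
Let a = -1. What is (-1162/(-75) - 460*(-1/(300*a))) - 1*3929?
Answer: -97876/25 ≈ -3915.0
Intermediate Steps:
(-1162/(-75) - 460*(-1/(300*a))) - 1*3929 = (-1162/(-75) - 460/((-300*(-1)))) - 1*3929 = (-1162*(-1/75) - 460/300) - 3929 = (1162/75 - 460*1/300) - 3929 = (1162/75 - 23/15) - 3929 = 349/25 - 3929 = -97876/25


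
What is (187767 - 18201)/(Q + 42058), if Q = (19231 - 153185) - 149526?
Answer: -28261/40237 ≈ -0.70236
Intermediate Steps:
Q = -283480 (Q = -133954 - 149526 = -283480)
(187767 - 18201)/(Q + 42058) = (187767 - 18201)/(-283480 + 42058) = 169566/(-241422) = 169566*(-1/241422) = -28261/40237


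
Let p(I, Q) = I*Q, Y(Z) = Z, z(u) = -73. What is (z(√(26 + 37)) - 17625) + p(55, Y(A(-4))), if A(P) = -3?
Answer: -17863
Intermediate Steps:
(z(√(26 + 37)) - 17625) + p(55, Y(A(-4))) = (-73 - 17625) + 55*(-3) = -17698 - 165 = -17863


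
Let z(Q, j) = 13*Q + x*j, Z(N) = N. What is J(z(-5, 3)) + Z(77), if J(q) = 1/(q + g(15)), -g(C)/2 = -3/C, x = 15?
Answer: 7541/98 ≈ 76.949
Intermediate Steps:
z(Q, j) = 13*Q + 15*j
g(C) = 6/C (g(C) = -(-6)/C = 6/C)
J(q) = 1/(2/5 + q) (J(q) = 1/(q + 6/15) = 1/(q + 6*(1/15)) = 1/(q + 2/5) = 1/(2/5 + q))
J(z(-5, 3)) + Z(77) = 5/(2 + 5*(13*(-5) + 15*3)) + 77 = 5/(2 + 5*(-65 + 45)) + 77 = 5/(2 + 5*(-20)) + 77 = 5/(2 - 100) + 77 = 5/(-98) + 77 = 5*(-1/98) + 77 = -5/98 + 77 = 7541/98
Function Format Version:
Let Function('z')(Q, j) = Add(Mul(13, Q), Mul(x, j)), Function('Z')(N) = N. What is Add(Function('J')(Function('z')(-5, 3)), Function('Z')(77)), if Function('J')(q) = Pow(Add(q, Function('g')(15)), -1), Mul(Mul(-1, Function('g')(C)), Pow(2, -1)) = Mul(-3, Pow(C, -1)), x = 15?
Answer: Rational(7541, 98) ≈ 76.949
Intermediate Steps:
Function('z')(Q, j) = Add(Mul(13, Q), Mul(15, j))
Function('g')(C) = Mul(6, Pow(C, -1)) (Function('g')(C) = Mul(-2, Mul(-3, Pow(C, -1))) = Mul(6, Pow(C, -1)))
Function('J')(q) = Pow(Add(Rational(2, 5), q), -1) (Function('J')(q) = Pow(Add(q, Mul(6, Pow(15, -1))), -1) = Pow(Add(q, Mul(6, Rational(1, 15))), -1) = Pow(Add(q, Rational(2, 5)), -1) = Pow(Add(Rational(2, 5), q), -1))
Add(Function('J')(Function('z')(-5, 3)), Function('Z')(77)) = Add(Mul(5, Pow(Add(2, Mul(5, Add(Mul(13, -5), Mul(15, 3)))), -1)), 77) = Add(Mul(5, Pow(Add(2, Mul(5, Add(-65, 45))), -1)), 77) = Add(Mul(5, Pow(Add(2, Mul(5, -20)), -1)), 77) = Add(Mul(5, Pow(Add(2, -100), -1)), 77) = Add(Mul(5, Pow(-98, -1)), 77) = Add(Mul(5, Rational(-1, 98)), 77) = Add(Rational(-5, 98), 77) = Rational(7541, 98)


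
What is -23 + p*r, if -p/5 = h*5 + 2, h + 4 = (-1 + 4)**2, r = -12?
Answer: 1597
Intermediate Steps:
h = 5 (h = -4 + (-1 + 4)**2 = -4 + 3**2 = -4 + 9 = 5)
p = -135 (p = -5*(5*5 + 2) = -5*(25 + 2) = -5*27 = -135)
-23 + p*r = -23 - 135*(-12) = -23 + 1620 = 1597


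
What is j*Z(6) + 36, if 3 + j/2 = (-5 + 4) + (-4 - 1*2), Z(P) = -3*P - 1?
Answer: 416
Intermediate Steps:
Z(P) = -1 - 3*P
j = -20 (j = -6 + 2*((-5 + 4) + (-4 - 1*2)) = -6 + 2*(-1 + (-4 - 2)) = -6 + 2*(-1 - 6) = -6 + 2*(-7) = -6 - 14 = -20)
j*Z(6) + 36 = -20*(-1 - 3*6) + 36 = -20*(-1 - 18) + 36 = -20*(-19) + 36 = 380 + 36 = 416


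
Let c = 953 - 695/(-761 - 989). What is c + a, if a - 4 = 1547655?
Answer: 542014339/350 ≈ 1.5486e+6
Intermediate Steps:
c = 333689/350 (c = 953 - 695/(-1750) = 953 - 1/1750*(-695) = 953 + 139/350 = 333689/350 ≈ 953.40)
a = 1547659 (a = 4 + 1547655 = 1547659)
c + a = 333689/350 + 1547659 = 542014339/350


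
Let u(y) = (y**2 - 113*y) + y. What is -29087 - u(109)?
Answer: -28760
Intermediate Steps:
u(y) = y**2 - 112*y
-29087 - u(109) = -29087 - 109*(-112 + 109) = -29087 - 109*(-3) = -29087 - 1*(-327) = -29087 + 327 = -28760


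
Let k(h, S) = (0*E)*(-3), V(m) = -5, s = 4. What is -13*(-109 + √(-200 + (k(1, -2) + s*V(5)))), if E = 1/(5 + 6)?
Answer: 1417 - 26*I*√55 ≈ 1417.0 - 192.82*I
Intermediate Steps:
E = 1/11 ≈ 0.090909
k(h, S) = 0 (k(h, S) = (0*(1/11))*(-3) = 0*(-3) = 0)
-13*(-109 + √(-200 + (k(1, -2) + s*V(5)))) = -13*(-109 + √(-200 + (0 + 4*(-5)))) = -13*(-109 + √(-200 + (0 - 20))) = -13*(-109 + √(-200 - 20)) = -13*(-109 + √(-220)) = -13*(-109 + 2*I*√55) = 1417 - 26*I*√55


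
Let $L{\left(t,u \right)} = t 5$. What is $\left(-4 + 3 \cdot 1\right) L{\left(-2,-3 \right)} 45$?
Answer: $450$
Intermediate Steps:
$L{\left(t,u \right)} = 5 t$
$\left(-4 + 3 \cdot 1\right) L{\left(-2,-3 \right)} 45 = \left(-4 + 3 \cdot 1\right) 5 \left(-2\right) 45 = \left(-4 + 3\right) \left(-10\right) 45 = \left(-1\right) \left(-10\right) 45 = 10 \cdot 45 = 450$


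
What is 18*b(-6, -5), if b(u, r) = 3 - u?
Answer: 162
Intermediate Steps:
18*b(-6, -5) = 18*(3 - 1*(-6)) = 18*(3 + 6) = 18*9 = 162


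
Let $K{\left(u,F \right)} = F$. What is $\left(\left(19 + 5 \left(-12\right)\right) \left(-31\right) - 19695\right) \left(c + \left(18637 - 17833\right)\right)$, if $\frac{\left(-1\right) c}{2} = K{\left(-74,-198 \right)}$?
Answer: $-22108800$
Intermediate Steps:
$c = 396$ ($c = \left(-2\right) \left(-198\right) = 396$)
$\left(\left(19 + 5 \left(-12\right)\right) \left(-31\right) - 19695\right) \left(c + \left(18637 - 17833\right)\right) = \left(\left(19 + 5 \left(-12\right)\right) \left(-31\right) - 19695\right) \left(396 + \left(18637 - 17833\right)\right) = \left(\left(19 - 60\right) \left(-31\right) - 19695\right) \left(396 + \left(18637 - 17833\right)\right) = \left(\left(-41\right) \left(-31\right) - 19695\right) \left(396 + 804\right) = \left(1271 - 19695\right) 1200 = \left(-18424\right) 1200 = -22108800$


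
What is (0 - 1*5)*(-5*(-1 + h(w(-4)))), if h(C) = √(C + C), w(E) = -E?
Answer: -25 + 50*√2 ≈ 45.711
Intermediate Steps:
h(C) = √2*√C (h(C) = √(2*C) = √2*√C)
(0 - 1*5)*(-5*(-1 + h(w(-4)))) = (0 - 1*5)*(-5*(-1 + √2*√(-1*(-4)))) = (0 - 5)*(-5*(-1 + √2*√4)) = -(-25)*(-1 + √2*2) = -(-25)*(-1 + 2*√2) = -5*(5 - 10*√2) = -25 + 50*√2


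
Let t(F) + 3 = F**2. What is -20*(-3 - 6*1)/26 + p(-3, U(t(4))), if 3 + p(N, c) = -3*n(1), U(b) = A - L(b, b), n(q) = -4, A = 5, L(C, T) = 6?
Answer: 207/13 ≈ 15.923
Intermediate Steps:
t(F) = -3 + F**2
U(b) = -1 (U(b) = 5 - 1*6 = 5 - 6 = -1)
p(N, c) = 9 (p(N, c) = -3 - 3*(-4) = -3 + 12 = 9)
-20*(-3 - 6*1)/26 + p(-3, U(t(4))) = -20*(-3 - 6*1)/26 + 9 = -20*(-3 - 6)/26 + 9 = -(-180)/26 + 9 = -20*(-9/26) + 9 = 90/13 + 9 = 207/13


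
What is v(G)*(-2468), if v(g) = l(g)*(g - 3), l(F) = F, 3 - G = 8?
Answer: -98720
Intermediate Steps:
G = -5 (G = 3 - 1*8 = 3 - 8 = -5)
v(g) = g*(-3 + g) (v(g) = g*(g - 3) = g*(-3 + g))
v(G)*(-2468) = -5*(-3 - 5)*(-2468) = -5*(-8)*(-2468) = 40*(-2468) = -98720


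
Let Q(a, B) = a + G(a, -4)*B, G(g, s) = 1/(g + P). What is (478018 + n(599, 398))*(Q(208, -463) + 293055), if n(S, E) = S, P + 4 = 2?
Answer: 28914073798155/206 ≈ 1.4036e+11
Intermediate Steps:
P = -2 (P = -4 + 2 = -2)
G(g, s) = 1/(-2 + g) (G(g, s) = 1/(g - 2) = 1/(-2 + g))
Q(a, B) = a + B/(-2 + a)
(478018 + n(599, 398))*(Q(208, -463) + 293055) = (478018 + 599)*((-463 + 208*(-2 + 208))/(-2 + 208) + 293055) = 478617*((-463 + 208*206)/206 + 293055) = 478617*((-463 + 42848)/206 + 293055) = 478617*((1/206)*42385 + 293055) = 478617*(42385/206 + 293055) = 478617*(60411715/206) = 28914073798155/206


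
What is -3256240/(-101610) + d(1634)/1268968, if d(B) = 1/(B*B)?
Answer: 1103243003122264753/34426369538870688 ≈ 32.046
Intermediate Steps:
d(B) = B⁻² (d(B) = 1/(B²) = B⁻²)
-3256240/(-101610) + d(1634)/1268968 = -3256240/(-101610) + 1/(1634²*1268968) = -3256240*(-1/101610) + (1/2669956)*(1/1268968) = 325624/10161 + 1/3388088725408 = 1103243003122264753/34426369538870688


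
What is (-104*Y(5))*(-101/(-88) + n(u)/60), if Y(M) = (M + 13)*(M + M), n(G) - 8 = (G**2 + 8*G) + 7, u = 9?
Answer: -812916/11 ≈ -73902.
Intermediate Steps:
n(G) = 15 + G**2 + 8*G (n(G) = 8 + ((G**2 + 8*G) + 7) = 8 + (7 + G**2 + 8*G) = 15 + G**2 + 8*G)
Y(M) = 2*M*(13 + M) (Y(M) = (13 + M)*(2*M) = 2*M*(13 + M))
(-104*Y(5))*(-101/(-88) + n(u)/60) = (-208*5*(13 + 5))*(-101/(-88) + (15 + 9**2 + 8*9)/60) = (-208*5*18)*(-101*(-1/88) + (15 + 81 + 72)*(1/60)) = (-104*180)*(101/88 + 168*(1/60)) = -18720*(101/88 + 14/5) = -18720*1737/440 = -812916/11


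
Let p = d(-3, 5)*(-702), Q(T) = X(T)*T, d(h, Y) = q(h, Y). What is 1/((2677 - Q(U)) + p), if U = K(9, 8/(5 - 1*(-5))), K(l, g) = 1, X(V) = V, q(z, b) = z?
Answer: 1/4782 ≈ 0.00020912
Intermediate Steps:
d(h, Y) = h
U = 1
Q(T) = T² (Q(T) = T*T = T²)
p = 2106 (p = -3*(-702) = 2106)
1/((2677 - Q(U)) + p) = 1/((2677 - 1*1²) + 2106) = 1/((2677 - 1*1) + 2106) = 1/((2677 - 1) + 2106) = 1/(2676 + 2106) = 1/4782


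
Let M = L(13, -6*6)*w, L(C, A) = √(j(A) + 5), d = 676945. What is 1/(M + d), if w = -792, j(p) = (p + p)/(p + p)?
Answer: 676945/458250769441 + 792*√6/458250769441 ≈ 1.4815e-6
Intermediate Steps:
j(p) = 1 (j(p) = (2*p)/((2*p)) = (2*p)*(1/(2*p)) = 1)
L(C, A) = √6 (L(C, A) = √(1 + 5) = √6)
M = -792*√6 (M = √6*(-792) = -792*√6 ≈ -1940.0)
1/(M + d) = 1/(-792*√6 + 676945) = 1/(676945 - 792*√6)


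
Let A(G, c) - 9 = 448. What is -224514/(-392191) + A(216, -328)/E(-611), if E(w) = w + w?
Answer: 95124821/479257402 ≈ 0.19848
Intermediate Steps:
E(w) = 2*w
A(G, c) = 457 (A(G, c) = 9 + 448 = 457)
-224514/(-392191) + A(216, -328)/E(-611) = -224514/(-392191) + 457/((2*(-611))) = -224514*(-1/392191) + 457/(-1222) = 224514/392191 + 457*(-1/1222) = 224514/392191 - 457/1222 = 95124821/479257402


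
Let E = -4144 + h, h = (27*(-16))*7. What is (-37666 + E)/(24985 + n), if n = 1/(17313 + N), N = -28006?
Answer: -239704981/133582302 ≈ -1.7944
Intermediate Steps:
h = -3024 (h = -432*7 = -3024)
n = -1/10693 (n = 1/(17313 - 28006) = 1/(-10693) = -1/10693 ≈ -9.3519e-5)
E = -7168 (E = -4144 - 3024 = -7168)
(-37666 + E)/(24985 + n) = (-37666 - 7168)/(24985 - 1/10693) = -44834/267164604/10693 = -44834*10693/267164604 = -239704981/133582302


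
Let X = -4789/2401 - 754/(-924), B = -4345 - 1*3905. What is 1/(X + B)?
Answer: -158466/1307531263 ≈ -0.00012119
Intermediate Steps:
B = -8250 (B = -4345 - 3905 = -8250)
X = -186763/158466 (X = -4789*1/2401 - 754*(-1/924) = -4789/2401 + 377/462 = -186763/158466 ≈ -1.1786)
1/(X + B) = 1/(-186763/158466 - 8250) = 1/(-1307531263/158466) = -158466/1307531263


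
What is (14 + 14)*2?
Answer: 56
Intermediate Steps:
(14 + 14)*2 = 28*2 = 56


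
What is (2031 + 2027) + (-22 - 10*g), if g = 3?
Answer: 4006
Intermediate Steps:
(2031 + 2027) + (-22 - 10*g) = (2031 + 2027) + (-22 - 10*3) = 4058 + (-22 - 30) = 4058 - 52 = 4006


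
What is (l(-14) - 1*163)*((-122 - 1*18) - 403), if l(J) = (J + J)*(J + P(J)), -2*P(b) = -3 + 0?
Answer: -101541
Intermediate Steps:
P(b) = 3/2 (P(b) = -(-3 + 0)/2 = -1/2*(-3) = 3/2)
l(J) = 2*J*(3/2 + J) (l(J) = (J + J)*(J + 3/2) = (2*J)*(3/2 + J) = 2*J*(3/2 + J))
(l(-14) - 1*163)*((-122 - 1*18) - 403) = (-14*(3 + 2*(-14)) - 1*163)*((-122 - 1*18) - 403) = (-14*(3 - 28) - 163)*((-122 - 18) - 403) = (-14*(-25) - 163)*(-140 - 403) = (350 - 163)*(-543) = 187*(-543) = -101541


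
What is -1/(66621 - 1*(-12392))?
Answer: -1/79013 ≈ -1.2656e-5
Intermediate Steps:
-1/(66621 - 1*(-12392)) = -1/(66621 + 12392) = -1/79013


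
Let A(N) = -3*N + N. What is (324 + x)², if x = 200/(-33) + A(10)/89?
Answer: 870727864384/8625969 ≈ 1.0094e+5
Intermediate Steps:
A(N) = -2*N
x = -18460/2937 (x = 200/(-33) - 2*10/89 = 200*(-1/33) - 20*1/89 = -200/33 - 20/89 = -18460/2937 ≈ -6.2853)
(324 + x)² = (324 - 18460/2937)² = (933128/2937)² = 870727864384/8625969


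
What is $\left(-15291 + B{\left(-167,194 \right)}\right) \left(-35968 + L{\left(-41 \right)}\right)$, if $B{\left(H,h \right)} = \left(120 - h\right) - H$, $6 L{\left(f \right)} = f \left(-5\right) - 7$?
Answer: $546140130$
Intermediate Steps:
$L{\left(f \right)} = - \frac{7}{6} - \frac{5 f}{6}$ ($L{\left(f \right)} = \frac{f \left(-5\right) - 7}{6} = \frac{- 5 f - 7}{6} = \frac{-7 - 5 f}{6} = - \frac{7}{6} - \frac{5 f}{6}$)
$B{\left(H,h \right)} = 120 - H - h$
$\left(-15291 + B{\left(-167,194 \right)}\right) \left(-35968 + L{\left(-41 \right)}\right) = \left(-15291 - -93\right) \left(-35968 - -33\right) = \left(-15291 + \left(120 + 167 - 194\right)\right) \left(-35968 + \left(- \frac{7}{6} + \frac{205}{6}\right)\right) = \left(-15291 + 93\right) \left(-35968 + 33\right) = \left(-15198\right) \left(-35935\right) = 546140130$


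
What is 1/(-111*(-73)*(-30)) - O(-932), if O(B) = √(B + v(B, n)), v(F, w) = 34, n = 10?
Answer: -1/243090 - I*√898 ≈ -4.1137e-6 - 29.967*I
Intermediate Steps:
O(B) = √(34 + B) (O(B) = √(B + 34) = √(34 + B))
1/(-111*(-73)*(-30)) - O(-932) = 1/(-111*(-73)*(-30)) - √(34 - 932) = 1/(8103*(-30)) - √(-898) = 1/(-243090) - I*√898 = -1/243090 - I*√898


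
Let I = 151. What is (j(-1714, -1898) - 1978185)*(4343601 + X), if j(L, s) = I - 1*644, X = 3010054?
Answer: -14550515368090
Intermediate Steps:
j(L, s) = -493 (j(L, s) = 151 - 1*644 = 151 - 644 = -493)
(j(-1714, -1898) - 1978185)*(4343601 + X) = (-493 - 1978185)*(4343601 + 3010054) = -1978678*7353655 = -14550515368090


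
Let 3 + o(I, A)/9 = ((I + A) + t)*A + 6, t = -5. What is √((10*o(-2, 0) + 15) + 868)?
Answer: √1153 ≈ 33.956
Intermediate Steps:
o(I, A) = 27 + 9*A*(-5 + A + I) (o(I, A) = -27 + 9*(((I + A) - 5)*A + 6) = -27 + 9*(((A + I) - 5)*A + 6) = -27 + 9*((-5 + A + I)*A + 6) = -27 + 9*(A*(-5 + A + I) + 6) = -27 + 9*(6 + A*(-5 + A + I)) = -27 + (54 + 9*A*(-5 + A + I)) = 27 + 9*A*(-5 + A + I))
√((10*o(-2, 0) + 15) + 868) = √((10*(27 - 45*0 + 9*0² + 9*0*(-2)) + 15) + 868) = √((10*(27 + 0 + 9*0 + 0) + 15) + 868) = √((10*(27 + 0 + 0 + 0) + 15) + 868) = √((10*27 + 15) + 868) = √((270 + 15) + 868) = √(285 + 868) = √1153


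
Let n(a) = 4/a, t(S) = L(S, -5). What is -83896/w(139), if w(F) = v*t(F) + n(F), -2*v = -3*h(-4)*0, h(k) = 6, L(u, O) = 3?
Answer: -2915386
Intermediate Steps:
t(S) = 3
v = 0 (v = -(-3*6)*0/2 = -(-9)*0 = -½*0 = 0)
w(F) = 4/F (w(F) = 0*3 + 4/F = 0 + 4/F = 4/F)
-83896/w(139) = -83896/(4/139) = -83896/(4*(1/139)) = -83896/4/139 = -83896*139/4 = -2915386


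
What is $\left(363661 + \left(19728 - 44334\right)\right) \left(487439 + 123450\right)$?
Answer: $207124969895$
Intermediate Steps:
$\left(363661 + \left(19728 - 44334\right)\right) \left(487439 + 123450\right) = \left(363661 + \left(19728 - 44334\right)\right) 610889 = \left(363661 - 24606\right) 610889 = 339055 \cdot 610889 = 207124969895$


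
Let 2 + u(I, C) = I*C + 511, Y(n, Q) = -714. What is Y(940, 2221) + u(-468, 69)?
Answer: -32497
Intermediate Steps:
u(I, C) = 509 + C*I (u(I, C) = -2 + (I*C + 511) = -2 + (C*I + 511) = -2 + (511 + C*I) = 509 + C*I)
Y(940, 2221) + u(-468, 69) = -714 + (509 + 69*(-468)) = -714 + (509 - 32292) = -714 - 31783 = -32497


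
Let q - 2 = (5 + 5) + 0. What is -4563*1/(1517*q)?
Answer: -1521/6068 ≈ -0.25066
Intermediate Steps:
q = 12 (q = 2 + ((5 + 5) + 0) = 2 + (10 + 0) = 2 + 10 = 12)
-4563*1/(1517*q) = -4563/(-37*12*(-41)) = -4563/((-444*(-41))) = -4563/18204 = -4563*1/18204 = -1521/6068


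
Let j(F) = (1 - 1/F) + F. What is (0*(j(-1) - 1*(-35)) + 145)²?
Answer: 21025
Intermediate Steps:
j(F) = 1 + F - 1/F
(0*(j(-1) - 1*(-35)) + 145)² = (0*((1 - 1 - 1/(-1)) - 1*(-35)) + 145)² = (0*((1 - 1 - 1*(-1)) + 35) + 145)² = (0*((1 - 1 + 1) + 35) + 145)² = (0*(1 + 35) + 145)² = (0*36 + 145)² = (0 + 145)² = 145² = 21025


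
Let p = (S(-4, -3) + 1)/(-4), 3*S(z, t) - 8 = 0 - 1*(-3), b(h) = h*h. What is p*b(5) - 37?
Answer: -397/6 ≈ -66.167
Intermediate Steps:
b(h) = h**2
S(z, t) = 11/3 (S(z, t) = 8/3 + (0 - 1*(-3))/3 = 8/3 + (0 + 3)/3 = 8/3 + (1/3)*3 = 8/3 + 1 = 11/3)
p = -7/6 (p = (11/3 + 1)/(-4) = -1/4*14/3 = -7/6 ≈ -1.1667)
p*b(5) - 37 = -7/6*5**2 - 37 = -7/6*25 - 37 = -175/6 - 37 = -397/6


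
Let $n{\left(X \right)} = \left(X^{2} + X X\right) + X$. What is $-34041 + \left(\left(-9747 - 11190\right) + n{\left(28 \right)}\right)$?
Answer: $-53382$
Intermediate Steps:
$n{\left(X \right)} = X + 2 X^{2}$ ($n{\left(X \right)} = \left(X^{2} + X^{2}\right) + X = 2 X^{2} + X = X + 2 X^{2}$)
$-34041 + \left(\left(-9747 - 11190\right) + n{\left(28 \right)}\right) = -34041 + \left(\left(-9747 - 11190\right) + 28 \left(1 + 2 \cdot 28\right)\right) = -34041 - \left(20937 - 28 \left(1 + 56\right)\right) = -34041 + \left(-20937 + 28 \cdot 57\right) = -34041 + \left(-20937 + 1596\right) = -34041 - 19341 = -53382$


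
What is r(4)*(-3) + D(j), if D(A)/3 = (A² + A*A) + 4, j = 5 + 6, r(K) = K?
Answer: 726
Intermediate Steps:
j = 11
D(A) = 12 + 6*A² (D(A) = 3*((A² + A*A) + 4) = 3*((A² + A²) + 4) = 3*(2*A² + 4) = 3*(4 + 2*A²) = 12 + 6*A²)
r(4)*(-3) + D(j) = 4*(-3) + (12 + 6*11²) = -12 + (12 + 6*121) = -12 + (12 + 726) = -12 + 738 = 726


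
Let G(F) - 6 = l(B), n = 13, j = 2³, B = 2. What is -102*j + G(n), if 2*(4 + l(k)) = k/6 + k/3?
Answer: -1627/2 ≈ -813.50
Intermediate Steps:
j = 8
l(k) = -4 + k/4 (l(k) = -4 + (k/6 + k/3)/2 = -4 + (k/2)/2 = -4 + k/4)
G(F) = 5/2 (G(F) = 6 + (-4 + (¼)*2) = 6 + (-4 + ½) = 6 - 7/2 = 5/2)
-102*j + G(n) = -102*8 + 5/2 = -816 + 5/2 = -1627/2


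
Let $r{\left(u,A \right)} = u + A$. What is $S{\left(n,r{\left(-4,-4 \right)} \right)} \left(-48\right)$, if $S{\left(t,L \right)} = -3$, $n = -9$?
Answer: $144$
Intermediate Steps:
$r{\left(u,A \right)} = A + u$
$S{\left(n,r{\left(-4,-4 \right)} \right)} \left(-48\right) = \left(-3\right) \left(-48\right) = 144$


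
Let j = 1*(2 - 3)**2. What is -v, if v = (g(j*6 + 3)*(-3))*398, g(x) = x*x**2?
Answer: 870426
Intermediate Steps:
j = 1 (j = 1*(-1)**2 = 1*1 = 1)
g(x) = x**3
v = -870426 (v = ((1*6 + 3)**3*(-3))*398 = ((6 + 3)**3*(-3))*398 = (9**3*(-3))*398 = (729*(-3))*398 = -2187*398 = -870426)
-v = -1*(-870426) = 870426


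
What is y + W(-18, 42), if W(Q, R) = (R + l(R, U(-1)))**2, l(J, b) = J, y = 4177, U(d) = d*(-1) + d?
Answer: 11233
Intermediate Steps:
U(d) = 0 (U(d) = -d + d = 0)
W(Q, R) = 4*R**2 (W(Q, R) = (R + R)**2 = (2*R)**2 = 4*R**2)
y + W(-18, 42) = 4177 + 4*42**2 = 4177 + 4*1764 = 4177 + 7056 = 11233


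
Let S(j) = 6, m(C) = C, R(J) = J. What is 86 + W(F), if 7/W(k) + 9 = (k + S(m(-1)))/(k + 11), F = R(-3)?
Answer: 5878/69 ≈ 85.188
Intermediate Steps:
F = -3
W(k) = 7/(-9 + (6 + k)/(11 + k)) (W(k) = 7/(-9 + (k + 6)/(k + 11)) = 7/(-9 + (6 + k)/(11 + k)))
86 + W(F) = 86 + 7*(-11 - 1*(-3))/(93 + 8*(-3)) = 86 + 7*(-11 + 3)/(93 - 24) = 86 + 7*(-8)/69 = 86 + 7*(1/69)*(-8) = 86 - 56/69 = 5878/69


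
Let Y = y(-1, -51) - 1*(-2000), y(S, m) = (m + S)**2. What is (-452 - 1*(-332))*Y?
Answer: -564480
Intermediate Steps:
y(S, m) = (S + m)**2
Y = 4704 (Y = (-1 - 51)**2 - 1*(-2000) = (-52)**2 + 2000 = 2704 + 2000 = 4704)
(-452 - 1*(-332))*Y = (-452 - 1*(-332))*4704 = (-452 + 332)*4704 = -120*4704 = -564480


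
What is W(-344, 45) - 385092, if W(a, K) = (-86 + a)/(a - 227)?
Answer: -219887102/571 ≈ -3.8509e+5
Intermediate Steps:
W(a, K) = (-86 + a)/(-227 + a)
W(-344, 45) - 385092 = (-86 - 344)/(-227 - 344) - 385092 = -430/(-571) - 385092 = -1/571*(-430) - 385092 = 430/571 - 385092 = -219887102/571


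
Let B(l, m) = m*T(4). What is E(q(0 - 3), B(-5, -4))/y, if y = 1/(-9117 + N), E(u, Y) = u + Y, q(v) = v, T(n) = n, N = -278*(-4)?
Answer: 152095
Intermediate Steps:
N = 1112
B(l, m) = 4*m (B(l, m) = m*4 = 4*m)
E(u, Y) = Y + u
y = -1/8005 (y = 1/(-9117 + 1112) = 1/(-8005) = -1/8005 ≈ -0.00012492)
E(q(0 - 3), B(-5, -4))/y = (4*(-4) + (0 - 3))/(-1/8005) = (-16 - 3)*(-8005) = -19*(-8005) = 152095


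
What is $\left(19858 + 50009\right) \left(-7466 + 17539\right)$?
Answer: $703770291$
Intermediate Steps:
$\left(19858 + 50009\right) \left(-7466 + 17539\right) = 69867 \cdot 10073 = 703770291$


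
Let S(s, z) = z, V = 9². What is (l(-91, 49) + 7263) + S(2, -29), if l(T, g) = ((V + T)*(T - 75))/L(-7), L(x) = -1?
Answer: 5574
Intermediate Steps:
V = 81
l(T, g) = -(-75 + T)*(81 + T) (l(T, g) = ((81 + T)*(T - 75))/(-1) = ((81 + T)*(-75 + T))*(-1) = ((-75 + T)*(81 + T))*(-1) = -(-75 + T)*(81 + T))
(l(-91, 49) + 7263) + S(2, -29) = ((6075 - 1*(-91)² - 6*(-91)) + 7263) - 29 = ((6075 - 1*8281 + 546) + 7263) - 29 = ((6075 - 8281 + 546) + 7263) - 29 = (-1660 + 7263) - 29 = 5603 - 29 = 5574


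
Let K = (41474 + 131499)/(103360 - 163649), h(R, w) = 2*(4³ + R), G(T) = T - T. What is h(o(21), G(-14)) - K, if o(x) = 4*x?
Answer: 18018517/60289 ≈ 298.87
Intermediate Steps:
G(T) = 0
h(R, w) = 128 + 2*R (h(R, w) = 2*(64 + R) = 128 + 2*R)
K = -172973/60289 (K = 172973/(-60289) = 172973*(-1/60289) = -172973/60289 ≈ -2.8691)
h(o(21), G(-14)) - K = (128 + 2*(4*21)) - 1*(-172973/60289) = (128 + 2*84) + 172973/60289 = (128 + 168) + 172973/60289 = 296 + 172973/60289 = 18018517/60289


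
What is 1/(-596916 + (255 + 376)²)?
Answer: -1/198755 ≈ -5.0313e-6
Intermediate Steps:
1/(-596916 + (255 + 376)²) = 1/(-596916 + 631²) = 1/(-596916 + 398161) = 1/(-198755) = -1/198755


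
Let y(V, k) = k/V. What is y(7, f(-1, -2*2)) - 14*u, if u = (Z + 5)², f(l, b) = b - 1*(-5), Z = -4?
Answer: -97/7 ≈ -13.857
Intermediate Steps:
f(l, b) = 5 + b (f(l, b) = b + 5 = 5 + b)
u = 1 (u = (-4 + 5)² = 1² = 1)
y(7, f(-1, -2*2)) - 14*u = (5 - 2*2)/7 - 14*1 = (5 - 4)*(⅐) - 14 = 1*(⅐) - 14 = ⅐ - 14 = -97/7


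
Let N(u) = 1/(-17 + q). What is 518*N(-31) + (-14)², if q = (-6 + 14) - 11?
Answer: 1701/10 ≈ 170.10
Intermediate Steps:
q = -3 (q = 8 - 11 = -3)
N(u) = -1/20 (N(u) = 1/(-17 - 3) = 1/(-20) = -1/20)
518*N(-31) + (-14)² = 518*(-1/20) + (-14)² = -259/10 + 196 = 1701/10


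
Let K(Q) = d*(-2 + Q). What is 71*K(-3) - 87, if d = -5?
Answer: 1688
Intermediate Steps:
K(Q) = 10 - 5*Q (K(Q) = -5*(-2 + Q) = 10 - 5*Q)
71*K(-3) - 87 = 71*(10 - 5*(-3)) - 87 = 71*(10 + 15) - 87 = 71*25 - 87 = 1775 - 87 = 1688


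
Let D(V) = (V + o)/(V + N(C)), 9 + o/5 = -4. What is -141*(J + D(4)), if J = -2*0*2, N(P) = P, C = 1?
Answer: 8601/5 ≈ 1720.2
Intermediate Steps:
o = -65 (o = -45 + 5*(-4) = -45 - 20 = -65)
J = 0 (J = 0*2 = 0)
D(V) = (-65 + V)/(1 + V) (D(V) = (V - 65)/(V + 1) = (-65 + V)/(1 + V))
-141*(J + D(4)) = -141*(0 + (-65 + 4)/(1 + 4)) = -141*(0 - 61/5) = -141*(-61/5) = 8601/5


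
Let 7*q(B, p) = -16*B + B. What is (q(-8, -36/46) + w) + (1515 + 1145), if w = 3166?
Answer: 40902/7 ≈ 5843.1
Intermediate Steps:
q(B, p) = -15*B/7 (q(B, p) = (-16*B + B)/7 = (-15*B)/7 = -15*B/7)
(q(-8, -36/46) + w) + (1515 + 1145) = (-15/7*(-8) + 3166) + (1515 + 1145) = (120/7 + 3166) + 2660 = 22282/7 + 2660 = 40902/7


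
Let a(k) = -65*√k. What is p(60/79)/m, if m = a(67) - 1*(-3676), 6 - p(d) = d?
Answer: 169096/116129131 + 2990*√67/116129131 ≈ 0.0016669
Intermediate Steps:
p(d) = 6 - d
m = 3676 - 65*√67 (m = -65*√67 - 1*(-3676) = -65*√67 + 3676 = 3676 - 65*√67 ≈ 3144.0)
p(60/79)/m = (6 - 60/79)/(3676 - 65*√67) = 414/(79*(3676 - 65*√67))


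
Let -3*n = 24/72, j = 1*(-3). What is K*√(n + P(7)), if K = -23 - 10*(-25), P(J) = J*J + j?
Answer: 227*√413/3 ≈ 1537.7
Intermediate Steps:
j = -3
P(J) = -3 + J² (P(J) = J*J - 3 = J² - 3 = -3 + J²)
n = -⅑ (n = -8/72 = -⅓*⅓ = -⅑ ≈ -0.11111)
K = 227 (K = -23 + 250 = 227)
K*√(n + P(7)) = 227*√(-⅑ + (-3 + 7²)) = 227*√(-⅑ + (-3 + 49)) = 227*√(-⅑ + 46) = 227*√(413/9) = 227*(√413/3) = 227*√413/3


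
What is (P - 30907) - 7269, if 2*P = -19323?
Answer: -95675/2 ≈ -47838.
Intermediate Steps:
P = -19323/2 (P = (½)*(-19323) = -19323/2 ≈ -9661.5)
(P - 30907) - 7269 = (-19323/2 - 30907) - 7269 = -81137/2 - 7269 = -95675/2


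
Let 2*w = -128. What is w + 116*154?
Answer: 17800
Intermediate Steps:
w = -64 (w = (½)*(-128) = -64)
w + 116*154 = -64 + 116*154 = -64 + 17864 = 17800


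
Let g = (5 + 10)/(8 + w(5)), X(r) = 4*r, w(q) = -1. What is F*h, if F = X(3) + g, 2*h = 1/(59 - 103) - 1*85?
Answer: -33669/56 ≈ -601.23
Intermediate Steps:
g = 15/7 (g = (5 + 10)/(8 - 1) = 15/7 ≈ 2.1429)
h = -3741/88 (h = (1/(59 - 103) - 1*85)/2 = (1/(-44) - 85)/2 = (-1/44 - 85)/2 = (½)*(-3741/44) = -3741/88 ≈ -42.511)
F = 99/7 (F = 4*3 + 15/7 = 12 + 15/7 = 99/7 ≈ 14.143)
F*h = (99/7)*(-3741/88) = -33669/56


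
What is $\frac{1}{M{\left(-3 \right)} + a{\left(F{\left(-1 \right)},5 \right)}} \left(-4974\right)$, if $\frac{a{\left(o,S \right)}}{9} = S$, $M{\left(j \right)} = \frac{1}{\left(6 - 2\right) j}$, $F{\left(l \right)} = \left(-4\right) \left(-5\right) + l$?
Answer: $- \frac{59688}{539} \approx -110.74$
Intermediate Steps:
$F{\left(l \right)} = 20 + l$
$M{\left(j \right)} = \frac{1}{4 j}$
$a{\left(o,S \right)} = 9 S$
$\frac{1}{M{\left(-3 \right)} + a{\left(F{\left(-1 \right)},5 \right)}} \left(-4974\right) = \frac{1}{\frac{1}{4 \left(-3\right)} + 9 \cdot 5} \left(-4974\right) = \frac{1}{\frac{1}{4} \left(- \frac{1}{3}\right) + 45} \left(-4974\right) = \frac{1}{- \frac{1}{12} + 45} \left(-4974\right) = \frac{1}{\frac{539}{12}} \left(-4974\right) = \frac{12}{539} \left(-4974\right) = - \frac{59688}{539}$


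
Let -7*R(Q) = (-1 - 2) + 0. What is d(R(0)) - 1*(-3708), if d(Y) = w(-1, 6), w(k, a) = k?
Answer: 3707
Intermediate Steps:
R(Q) = 3/7 (R(Q) = -((-1 - 2) + 0)/7 = -(-3 + 0)/7 = -1/7*(-3) = 3/7)
d(Y) = -1
d(R(0)) - 1*(-3708) = -1 - 1*(-3708) = -1 + 3708 = 3707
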